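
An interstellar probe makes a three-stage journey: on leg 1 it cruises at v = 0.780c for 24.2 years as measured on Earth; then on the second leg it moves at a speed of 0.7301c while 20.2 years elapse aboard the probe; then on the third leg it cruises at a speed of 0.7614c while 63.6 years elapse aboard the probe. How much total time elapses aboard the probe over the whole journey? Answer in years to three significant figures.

Leg 1: γ = 1/√(1 − 0.780²) = 1/√0.3916 = 1.598; τ_1 = 24.2/1.598 = 15.14 years.
Leg 2: 20.2 years is already measured aboard the probe.
Leg 3: 63.6 years is already measured aboard the probe.
Total: 15.14 + 20.20 + 63.60 years.

τ = 98.9 years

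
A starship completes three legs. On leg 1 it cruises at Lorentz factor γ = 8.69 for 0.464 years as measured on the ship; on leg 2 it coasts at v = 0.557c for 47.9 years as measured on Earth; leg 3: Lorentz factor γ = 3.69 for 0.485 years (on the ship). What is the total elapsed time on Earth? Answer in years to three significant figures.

Leg 1: γ = 8.69; Δt_1 = 8.690 × 0.464 = 4.032 years.
Leg 2: 47.9 years is already measured on Earth.
Leg 3: γ = 3.69; Δt_3 = 3.690 × 0.485 = 1.790 years.
Total: 4.032 + 47.90 + 1.790 years.

Δt = 53.7 years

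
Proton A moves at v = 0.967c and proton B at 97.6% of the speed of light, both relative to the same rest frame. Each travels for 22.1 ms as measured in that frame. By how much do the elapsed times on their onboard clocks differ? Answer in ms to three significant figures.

|τ_A − τ_B| = 0.818 ms

A: γ = 1/√(1 − 0.967²) = 1/√0.06491 = 3.925; τ_A = 22.1/3.925 = 5.631 ms.
B: β = 0.976; γ = 1/√(1 − 0.976²) = 1/√0.04742 = 4.592; τ_B = 22.1/4.592 = 4.813 ms.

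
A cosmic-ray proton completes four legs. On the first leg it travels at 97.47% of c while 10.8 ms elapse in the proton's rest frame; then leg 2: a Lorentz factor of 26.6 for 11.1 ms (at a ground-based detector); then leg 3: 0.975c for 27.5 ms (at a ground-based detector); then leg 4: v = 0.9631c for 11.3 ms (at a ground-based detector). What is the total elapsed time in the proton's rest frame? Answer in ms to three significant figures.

τ = 20.4 ms

Leg 1: 10.8 ms is already measured in the proton's rest frame.
Leg 2: γ = 26.6; τ_2 = 11.1/26.60 = 0.4173 ms.
Leg 3: γ = 1/√(1 − 0.975²) = 1/√0.04938 = 4.500; τ_3 = 27.5/4.500 = 6.111 ms.
Leg 4: γ = 1/√(1 − 0.9631²) = 1/√0.07244 = 3.715; τ_4 = 11.3/3.715 = 3.041 ms.
Total: 10.80 + 0.4173 + 6.111 + 3.041 ms.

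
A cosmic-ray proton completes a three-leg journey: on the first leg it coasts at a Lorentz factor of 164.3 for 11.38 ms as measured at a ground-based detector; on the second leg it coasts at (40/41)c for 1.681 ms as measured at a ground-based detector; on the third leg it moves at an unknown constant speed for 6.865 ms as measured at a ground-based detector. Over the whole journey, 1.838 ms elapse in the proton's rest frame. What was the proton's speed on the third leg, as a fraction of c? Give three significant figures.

β = 0.979

Leg 1: γ = 164.3; τ_1 = 11.38/164.3 = 0.06926 ms.
Leg 2: γ = 1/√(1 − (40/41)²) = 41/9 ≈ 4.556; τ_2 = 1.681/4.556 = 0.3690 ms.
Leg 3: speed unknown; τ_3 = 6.865/γ_3.
Total proper time: 0.06926 + 0.3690 + τ_3 = 1.838, so τ_3 = 1.838 − 0.4383 = 1.400 ms.
γ_3 = 6.865/1.400 = 4.904; β = √(1 − 1/γ²) = √0.9584.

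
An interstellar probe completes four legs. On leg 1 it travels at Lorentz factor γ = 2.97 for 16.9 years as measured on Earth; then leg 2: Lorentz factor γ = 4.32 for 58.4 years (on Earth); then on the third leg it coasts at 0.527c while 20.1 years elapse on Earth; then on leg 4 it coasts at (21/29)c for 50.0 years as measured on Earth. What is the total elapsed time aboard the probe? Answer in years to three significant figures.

Leg 1: γ = 2.97; τ_1 = 16.9/2.970 = 5.690 years.
Leg 2: γ = 4.32; τ_2 = 58.4/4.320 = 13.52 years.
Leg 3: γ = 1/√(1 − 0.527²) = 1/√0.7223 = 1.177; τ_3 = 20.1/1.177 = 17.08 years.
Leg 4: γ = 1/√(1 − (21/29)²) = 29/20 = 1.450; τ_4 = 50.0/1.450 = 34.48 years.
Total: 5.690 + 13.52 + 17.08 + 34.48 years.

τ = 70.8 years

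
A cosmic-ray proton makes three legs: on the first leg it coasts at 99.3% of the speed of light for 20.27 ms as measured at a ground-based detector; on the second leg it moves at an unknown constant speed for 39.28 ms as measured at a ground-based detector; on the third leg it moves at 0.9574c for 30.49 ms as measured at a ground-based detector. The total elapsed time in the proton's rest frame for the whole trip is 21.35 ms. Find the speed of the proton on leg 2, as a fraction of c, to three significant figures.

β = 0.966

Leg 1: β = 0.993; γ = 1/√(1 − 0.993²) = 1/√0.01395 = 8.466; τ_1 = 20.27/8.466 = 2.394 ms.
Leg 2: speed unknown; τ_2 = 39.28/γ_2.
Leg 3: γ = 1/√(1 − 0.9574²) = 1/√0.08339 = 3.463; τ_3 = 30.49/3.463 = 8.804 ms.
Total proper time: 2.394 + τ_2 + 8.804 = 21.35, so τ_2 = 21.35 − 11.20 = 10.15 ms.
γ_2 = 39.28/10.15 = 3.869; β = √(1 − 1/γ²) = √0.9332.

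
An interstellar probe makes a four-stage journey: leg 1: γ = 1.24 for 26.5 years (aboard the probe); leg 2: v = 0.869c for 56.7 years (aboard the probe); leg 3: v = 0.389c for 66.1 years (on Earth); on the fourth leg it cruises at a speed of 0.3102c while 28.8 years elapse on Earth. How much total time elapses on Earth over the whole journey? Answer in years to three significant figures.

Leg 1: γ = 1.24; Δt_1 = 1.240 × 26.5 = 32.86 years.
Leg 2: γ = 1/√(1 − 0.869²) = 1/√0.2448 = 2.021; Δt_2 = 2.021 × 56.7 = 114.6 years.
Leg 3: 66.1 years is already measured on Earth.
Leg 4: 28.8 years is already measured on Earth.
Total: 32.86 + 114.6 + 66.10 + 28.80 years.

Δt = 242 years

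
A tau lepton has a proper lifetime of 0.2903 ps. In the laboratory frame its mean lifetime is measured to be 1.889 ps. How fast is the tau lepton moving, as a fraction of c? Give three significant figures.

γ = Δt/τ₀ = 1.889/0.2903 = 6.507
β = √(1 − 1/γ²) = √(1 − 0.02362) = √0.9764

β = 0.988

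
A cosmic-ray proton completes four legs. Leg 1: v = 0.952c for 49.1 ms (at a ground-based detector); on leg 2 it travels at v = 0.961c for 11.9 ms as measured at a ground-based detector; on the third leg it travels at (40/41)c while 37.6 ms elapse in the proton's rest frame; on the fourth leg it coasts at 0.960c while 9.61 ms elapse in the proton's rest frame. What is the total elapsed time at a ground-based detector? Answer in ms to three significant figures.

Δt = 267 ms

Leg 1: 49.1 ms is already measured at a ground-based detector.
Leg 2: 11.9 ms is already measured at a ground-based detector.
Leg 3: γ = 1/√(1 − (40/41)²) = 41/9 ≈ 4.556; Δt_3 = 4.556 × 37.6 = 171.3 ms.
Leg 4: γ = 1/√(1 − 0.960²) = 1/√0.07840 = 3.571; Δt_4 = 3.571 × 9.61 = 34.32 ms.
Total: 49.10 + 11.90 + 171.3 + 34.32 ms.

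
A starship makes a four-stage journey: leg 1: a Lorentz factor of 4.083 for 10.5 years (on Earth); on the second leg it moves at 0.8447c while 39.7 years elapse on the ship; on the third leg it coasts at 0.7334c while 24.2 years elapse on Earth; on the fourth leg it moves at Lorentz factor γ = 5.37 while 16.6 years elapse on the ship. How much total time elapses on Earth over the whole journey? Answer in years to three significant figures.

Δt = 198 years

Leg 1: 10.5 years is already measured on Earth.
Leg 2: γ = 1/√(1 − 0.8447²) = 1/√0.2865 = 1.868; Δt_2 = 1.868 × 39.7 = 74.17 years.
Leg 3: 24.2 years is already measured on Earth.
Leg 4: γ = 5.37; Δt_4 = 5.370 × 16.6 = 89.14 years.
Total: 10.50 + 74.17 + 24.20 + 89.14 years.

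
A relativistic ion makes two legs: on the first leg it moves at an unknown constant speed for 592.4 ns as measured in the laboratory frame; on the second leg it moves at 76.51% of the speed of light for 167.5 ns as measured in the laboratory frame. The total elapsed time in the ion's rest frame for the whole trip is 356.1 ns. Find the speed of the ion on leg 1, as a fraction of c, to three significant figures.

Leg 1: speed unknown; τ_1 = 592.4/γ_1.
Leg 2: β = 0.7651; γ = 1/√(1 − 0.7651²) = 1/√0.4146 = 1.553; τ_2 = 167.5/1.553 = 107.9 ns.
Total proper time: τ_1 + 107.9 = 356.1, so τ_1 = 356.1 − 107.9 = 248.2 ns.
γ_1 = 592.4/248.2 = 2.386; β = √(1 − 1/γ²) = √0.8244.

β = 0.908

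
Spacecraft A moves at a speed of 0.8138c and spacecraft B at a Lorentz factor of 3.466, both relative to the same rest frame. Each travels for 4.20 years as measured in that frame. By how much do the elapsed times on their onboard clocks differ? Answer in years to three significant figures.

A: γ = 1/√(1 − 0.8138²) = 1/√0.3377 = 1.721; τ_A = 4.20/1.721 = 2.441 years.
B: γ = 3.466; τ_B = 4.20/3.466 = 1.212 years.

|τ_A − τ_B| = 1.23 years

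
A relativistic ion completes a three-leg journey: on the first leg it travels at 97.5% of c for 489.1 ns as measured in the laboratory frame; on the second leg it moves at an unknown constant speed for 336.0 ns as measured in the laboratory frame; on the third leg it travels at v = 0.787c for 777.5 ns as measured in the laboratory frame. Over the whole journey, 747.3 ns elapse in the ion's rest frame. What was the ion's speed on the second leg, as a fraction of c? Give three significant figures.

β = 0.881

Leg 1: β = 0.975; γ = 1/√(1 − 0.975²) = 1/√0.04938 = 4.500; τ_1 = 489.1/4.500 = 108.7 ns.
Leg 2: speed unknown; τ_2 = 336.0/γ_2.
Leg 3: γ = 1/√(1 − 0.787²) = 1/√0.3806 = 1.621; τ_3 = 777.5/1.621 = 479.7 ns.
Total proper time: 108.7 + τ_2 + 479.7 = 747.3, so τ_2 = 747.3 − 588.4 = 158.9 ns.
γ_2 = 336.0/158.9 = 2.114; β = √(1 − 1/γ²) = √0.7762.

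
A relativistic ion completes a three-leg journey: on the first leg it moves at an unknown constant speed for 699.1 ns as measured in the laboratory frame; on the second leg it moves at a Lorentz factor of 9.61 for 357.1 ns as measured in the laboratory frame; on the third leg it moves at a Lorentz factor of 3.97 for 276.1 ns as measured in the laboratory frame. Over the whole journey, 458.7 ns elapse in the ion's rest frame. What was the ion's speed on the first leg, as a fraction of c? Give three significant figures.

Leg 1: speed unknown; τ_1 = 699.1/γ_1.
Leg 2: γ = 9.61; τ_2 = 357.1/9.610 = 37.16 ns.
Leg 3: γ = 3.97; τ_3 = 276.1/3.970 = 69.55 ns.
Total proper time: τ_1 + 37.16 + 69.55 = 458.7, so τ_1 = 458.7 − 106.7 = 352.0 ns.
γ_1 = 699.1/352.0 = 1.986; β = √(1 − 1/γ²) = √0.7465.

β = 0.864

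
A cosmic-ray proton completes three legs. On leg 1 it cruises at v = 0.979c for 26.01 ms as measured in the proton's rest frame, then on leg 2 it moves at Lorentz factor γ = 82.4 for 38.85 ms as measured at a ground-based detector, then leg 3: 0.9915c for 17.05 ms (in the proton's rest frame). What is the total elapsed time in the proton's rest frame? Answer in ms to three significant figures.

Leg 1: 26.01 ms is already measured in the proton's rest frame.
Leg 2: γ = 82.4; τ_2 = 38.85/82.40 = 0.4715 ms.
Leg 3: 17.05 ms is already measured in the proton's rest frame.
Total: 26.01 + 0.4715 + 17.05 ms.

τ = 43.5 ms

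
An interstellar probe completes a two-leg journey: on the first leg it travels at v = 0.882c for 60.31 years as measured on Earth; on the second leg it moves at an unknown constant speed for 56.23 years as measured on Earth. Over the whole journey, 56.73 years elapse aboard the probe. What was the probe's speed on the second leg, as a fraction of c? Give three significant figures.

β = 0.864

Leg 1: γ = 1/√(1 − 0.882²) = 1/√0.2221 = 2.122; τ_1 = 60.31/2.122 = 28.42 years.
Leg 2: speed unknown; τ_2 = 56.23/γ_2.
Total proper time: 28.42 + τ_2 = 56.73, so τ_2 = 56.73 − 28.42 = 28.31 years.
γ_2 = 56.23/28.31 = 1.986; β = √(1 − 1/γ²) = √0.7465.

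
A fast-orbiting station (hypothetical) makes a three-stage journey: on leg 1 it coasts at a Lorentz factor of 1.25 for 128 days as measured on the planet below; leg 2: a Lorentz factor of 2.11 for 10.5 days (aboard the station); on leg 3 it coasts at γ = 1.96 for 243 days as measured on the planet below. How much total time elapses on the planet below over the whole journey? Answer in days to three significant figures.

Leg 1: 128 days is already measured on the planet below.
Leg 2: γ = 2.11; Δt_2 = 2.110 × 10.5 = 22.16 days.
Leg 3: 243 days is already measured on the planet below.
Total: 128.0 + 22.16 + 243.0 days.

Δt = 393 days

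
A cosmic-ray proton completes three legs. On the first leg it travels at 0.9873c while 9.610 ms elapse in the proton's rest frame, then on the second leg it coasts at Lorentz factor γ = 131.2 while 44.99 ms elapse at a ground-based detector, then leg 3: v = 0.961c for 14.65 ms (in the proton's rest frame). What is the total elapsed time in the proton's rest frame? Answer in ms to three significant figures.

τ = 24.6 ms

Leg 1: 9.610 ms is already measured in the proton's rest frame.
Leg 2: γ = 131.2; τ_2 = 44.99/131.2 = 0.3429 ms.
Leg 3: 14.65 ms is already measured in the proton's rest frame.
Total: 9.610 + 0.3429 + 14.65 ms.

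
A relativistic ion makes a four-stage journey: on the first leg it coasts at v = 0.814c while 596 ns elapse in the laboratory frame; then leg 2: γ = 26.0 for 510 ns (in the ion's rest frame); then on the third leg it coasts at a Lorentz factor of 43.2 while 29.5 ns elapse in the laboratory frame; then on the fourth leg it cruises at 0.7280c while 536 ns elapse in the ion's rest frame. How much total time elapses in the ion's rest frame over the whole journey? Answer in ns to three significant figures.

τ = 1390 ns

Leg 1: γ = 1/√(1 − 0.814²) = 1/√0.3374 = 1.722; τ_1 = 596/1.722 = 346.2 ns.
Leg 2: 510 ns is already measured in the ion's rest frame.
Leg 3: γ = 43.2; τ_3 = 29.5/43.20 = 0.6829 ns.
Leg 4: 536 ns is already measured in the ion's rest frame.
Total: 346.2 + 510.0 + 0.6829 + 536.0 ns.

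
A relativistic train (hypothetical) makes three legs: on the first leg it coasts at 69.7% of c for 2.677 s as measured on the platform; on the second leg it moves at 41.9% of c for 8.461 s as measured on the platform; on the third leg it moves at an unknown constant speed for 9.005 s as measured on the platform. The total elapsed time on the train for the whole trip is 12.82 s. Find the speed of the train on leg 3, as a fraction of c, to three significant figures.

β = 0.934

Leg 1: β = 0.697; γ = 1/√(1 − 0.697²) = 1/√0.5142 = 1.395; τ_1 = 2.677/1.395 = 1.920 s.
Leg 2: β = 0.419; γ = 1/√(1 − 0.419²) = 1/√0.8244 = 1.101; τ_2 = 8.461/1.101 = 7.682 s.
Leg 3: speed unknown; τ_3 = 9.005/γ_3.
Total proper time: 1.920 + 7.682 + τ_3 = 12.82, so τ_3 = 12.82 − 9.602 = 3.218 s.
γ_3 = 9.005/3.218 = 2.798; β = √(1 − 1/γ²) = √0.8723.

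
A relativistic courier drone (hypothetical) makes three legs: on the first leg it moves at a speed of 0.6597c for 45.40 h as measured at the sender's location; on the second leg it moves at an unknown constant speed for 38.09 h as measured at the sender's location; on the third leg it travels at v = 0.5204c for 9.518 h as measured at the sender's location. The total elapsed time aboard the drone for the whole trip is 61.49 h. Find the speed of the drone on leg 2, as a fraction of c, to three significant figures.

β = 0.863

Leg 1: γ = 1/√(1 − 0.6597²) = 1/√0.5648 = 1.331; τ_1 = 45.40/1.331 = 34.12 h.
Leg 2: speed unknown; τ_2 = 38.09/γ_2.
Leg 3: γ = 1/√(1 − 0.5204²) = 1/√0.7292 = 1.171; τ_3 = 9.518/1.171 = 8.128 h.
Total proper time: 34.12 + τ_2 + 8.128 = 61.49, so τ_2 = 61.49 − 42.25 = 19.24 h.
γ_2 = 38.09/19.24 = 1.979; β = √(1 − 1/γ²) = √0.7448.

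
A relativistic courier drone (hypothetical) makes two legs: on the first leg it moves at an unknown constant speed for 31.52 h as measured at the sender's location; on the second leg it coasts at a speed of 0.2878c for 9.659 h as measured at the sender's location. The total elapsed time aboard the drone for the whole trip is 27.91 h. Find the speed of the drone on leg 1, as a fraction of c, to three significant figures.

β = 0.806

Leg 1: speed unknown; τ_1 = 31.52/γ_1.
Leg 2: γ = 1/√(1 − 0.2878²) = 1/√0.9172 = 1.044; τ_2 = 9.659/1.044 = 9.250 h.
Total proper time: τ_1 + 9.250 = 27.91, so τ_1 = 27.91 − 9.250 = 18.66 h.
γ_1 = 31.52/18.66 = 1.689; β = √(1 − 1/γ²) = √0.6495.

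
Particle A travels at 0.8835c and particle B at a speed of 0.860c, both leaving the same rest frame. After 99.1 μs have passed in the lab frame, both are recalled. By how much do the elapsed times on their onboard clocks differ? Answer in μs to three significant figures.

|τ_A − τ_B| = 4.15 μs

A: γ = 1/√(1 − 0.8835²) = 1/√0.2194 = 2.135; τ_A = 99.1/2.135 = 46.42 μs.
B: γ = 1/√(1 − 0.860²) = 1/√0.2604 = 1.960; τ_B = 99.1/1.960 = 50.57 μs.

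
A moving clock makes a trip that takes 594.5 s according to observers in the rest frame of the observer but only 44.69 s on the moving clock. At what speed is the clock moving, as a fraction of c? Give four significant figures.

The proper time is measured on the moving clock (both events occur at the clock's location); Δt is measured in the rest frame of the observer. γ = Δt/τ = 594.5/44.69 = 13.30.
β = √(1 − 1/γ²) = √(1 − 0.005651) = √0.9943

v = 0.9972c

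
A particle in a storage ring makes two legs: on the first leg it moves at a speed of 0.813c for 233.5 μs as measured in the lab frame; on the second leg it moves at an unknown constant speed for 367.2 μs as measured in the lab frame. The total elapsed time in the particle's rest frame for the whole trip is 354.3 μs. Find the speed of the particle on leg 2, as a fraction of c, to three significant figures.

β = 0.804

Leg 1: γ = 1/√(1 − 0.813²) = 1/√0.3390 = 1.717; τ_1 = 233.5/1.717 = 136.0 μs.
Leg 2: speed unknown; τ_2 = 367.2/γ_2.
Total proper time: 136.0 + τ_2 = 354.3, so τ_2 = 354.3 − 136.0 = 218.3 μs.
γ_2 = 367.2/218.3 = 1.682; β = √(1 − 1/γ²) = √0.6464.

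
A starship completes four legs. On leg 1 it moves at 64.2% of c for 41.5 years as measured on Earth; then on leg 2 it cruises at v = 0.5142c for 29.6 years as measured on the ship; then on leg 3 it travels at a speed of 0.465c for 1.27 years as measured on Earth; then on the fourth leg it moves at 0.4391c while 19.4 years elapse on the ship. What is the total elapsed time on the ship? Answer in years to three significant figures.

Leg 1: β = 0.642; γ = 1/√(1 − 0.642²) = 1/√0.5878 = 1.304; τ_1 = 41.5/1.304 = 31.82 years.
Leg 2: 29.6 years is already measured on the ship.
Leg 3: γ = 1/√(1 − 0.465²) = 1/√0.7838 = 1.130; τ_3 = 1.27/1.130 = 1.124 years.
Leg 4: 19.4 years is already measured on the ship.
Total: 31.82 + 29.60 + 1.124 + 19.40 years.

τ = 81.9 years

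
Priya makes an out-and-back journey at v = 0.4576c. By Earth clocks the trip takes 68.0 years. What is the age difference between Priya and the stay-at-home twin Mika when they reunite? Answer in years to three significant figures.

γ = 1/√(1 − 0.4576²) = 1/√0.7906 = 1.125
Priya's elapsed proper time: τ = 68.0/1.125 = 60.46 years.
Age gap = Δt − τ = 68.0 − 60.46 years.

Δt − τ = 7.54 years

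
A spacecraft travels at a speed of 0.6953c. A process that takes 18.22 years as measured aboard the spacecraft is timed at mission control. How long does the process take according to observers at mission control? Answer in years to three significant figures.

γ = 1/√(1 − 0.6953²) = 1/√0.5166 = 1.391
The interval measured aboard the spacecraft is the proper time (both events occur at the same place in that frame); the lab-frame interval is Δt = γτ = 1.391 × 18.22 years.

Δt = 25.4 years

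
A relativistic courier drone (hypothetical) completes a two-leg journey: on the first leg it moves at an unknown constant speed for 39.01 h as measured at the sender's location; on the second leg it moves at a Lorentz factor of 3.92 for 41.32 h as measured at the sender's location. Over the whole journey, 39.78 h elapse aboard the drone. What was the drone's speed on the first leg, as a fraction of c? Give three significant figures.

β = 0.662

Leg 1: speed unknown; τ_1 = 39.01/γ_1.
Leg 2: γ = 3.92; τ_2 = 41.32/3.920 = 10.54 h.
Total proper time: τ_1 + 10.54 = 39.78, so τ_1 = 39.78 − 10.54 = 29.24 h.
γ_1 = 39.01/29.24 = 1.334; β = √(1 − 1/γ²) = √0.4382.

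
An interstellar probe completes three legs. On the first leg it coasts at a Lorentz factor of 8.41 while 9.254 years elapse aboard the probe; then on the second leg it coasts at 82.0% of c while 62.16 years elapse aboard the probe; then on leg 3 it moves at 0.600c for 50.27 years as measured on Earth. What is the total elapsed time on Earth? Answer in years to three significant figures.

Δt = 237 years

Leg 1: γ = 8.41; Δt_1 = 8.410 × 9.254 = 77.83 years.
Leg 2: β = 0.820; γ = 1/√(1 − 0.820²) = 1/√0.3276 = 1.747; Δt_2 = 1.747 × 62.16 = 108.6 years.
Leg 3: 50.27 years is already measured on Earth.
Total: 77.83 + 108.6 + 50.27 years.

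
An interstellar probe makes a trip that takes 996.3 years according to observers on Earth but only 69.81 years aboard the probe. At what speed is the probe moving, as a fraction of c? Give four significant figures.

The proper time is measured aboard the probe (both events occur at the probe's location); Δt is measured on Earth. γ = Δt/τ = 996.3/69.81 = 14.27.
β = √(1 − 1/γ²) = √(1 − 0.004910) = √0.9951

β = 0.9975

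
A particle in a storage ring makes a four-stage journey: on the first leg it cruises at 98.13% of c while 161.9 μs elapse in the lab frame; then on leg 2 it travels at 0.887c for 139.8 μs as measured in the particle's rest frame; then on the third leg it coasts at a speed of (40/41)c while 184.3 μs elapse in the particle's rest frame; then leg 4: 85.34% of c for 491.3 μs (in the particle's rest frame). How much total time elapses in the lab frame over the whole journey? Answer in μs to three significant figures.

Δt = 2250 μs

Leg 1: 161.9 μs is already measured in the lab frame.
Leg 2: γ = 1/√(1 − 0.887²) = 1/√0.2132 = 2.166; Δt_2 = 2.166 × 139.8 = 302.7 μs.
Leg 3: γ = 1/√(1 − (40/41)²) = 41/9 ≈ 4.556; Δt_3 = 4.556 × 184.3 = 839.6 μs.
Leg 4: β = 0.8534; γ = 1/√(1 − 0.8534²) = 1/√0.2717 = 1.918; Δt_4 = 1.918 × 491.3 = 942.5 μs.
Total: 161.9 + 302.7 + 839.6 + 942.5 μs.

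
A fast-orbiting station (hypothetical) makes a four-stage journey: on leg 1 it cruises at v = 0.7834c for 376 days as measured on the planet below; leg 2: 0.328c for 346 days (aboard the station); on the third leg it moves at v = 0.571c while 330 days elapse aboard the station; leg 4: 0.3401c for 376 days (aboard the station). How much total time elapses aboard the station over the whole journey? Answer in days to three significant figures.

τ = 1290 days

Leg 1: γ = 1/√(1 − 0.7834²) = 1/√0.3863 = 1.609; τ_1 = 376/1.609 = 233.7 days.
Leg 2: 346 days is already measured aboard the station.
Leg 3: 330 days is already measured aboard the station.
Leg 4: 376 days is already measured aboard the station.
Total: 233.7 + 346.0 + 330.0 + 376.0 days.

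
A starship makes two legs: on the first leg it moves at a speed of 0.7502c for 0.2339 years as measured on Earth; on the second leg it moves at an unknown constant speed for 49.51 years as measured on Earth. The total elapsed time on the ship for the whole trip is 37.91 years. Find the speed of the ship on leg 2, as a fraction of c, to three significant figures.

Leg 1: γ = 1/√(1 − 0.7502²) = 1/√0.4372 = 1.512; τ_1 = 0.2339/1.512 = 0.1547 years.
Leg 2: speed unknown; τ_2 = 49.51/γ_2.
Total proper time: 0.1547 + τ_2 = 37.91, so τ_2 = 37.91 − 0.1547 = 37.76 years.
γ_2 = 49.51/37.76 = 1.311; β = √(1 − 1/γ²) = √0.4185.

β = 0.647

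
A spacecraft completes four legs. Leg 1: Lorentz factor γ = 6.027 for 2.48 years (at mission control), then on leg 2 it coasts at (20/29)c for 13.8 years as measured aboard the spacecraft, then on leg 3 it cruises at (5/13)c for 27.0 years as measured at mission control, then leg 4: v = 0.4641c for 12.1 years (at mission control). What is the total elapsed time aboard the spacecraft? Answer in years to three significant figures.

Leg 1: γ = 6.027; τ_1 = 2.48/6.027 = 0.4115 years.
Leg 2: 13.8 years is already measured aboard the spacecraft.
Leg 3: γ = 1/√(1 − (5/13)²) = 13/12 ≈ 1.083; τ_3 = 27.0/1.083 = 24.92 years.
Leg 4: γ = 1/√(1 − 0.4641²) = 1/√0.7846 = 1.129; τ_4 = 12.1/1.129 = 10.72 years.
Total: 0.4115 + 13.80 + 24.92 + 10.72 years.

τ = 49.9 years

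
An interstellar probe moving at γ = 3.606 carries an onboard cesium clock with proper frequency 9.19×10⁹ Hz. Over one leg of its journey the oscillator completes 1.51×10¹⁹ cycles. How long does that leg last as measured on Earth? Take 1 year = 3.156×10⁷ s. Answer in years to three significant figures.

γ = 3.606
Proper time for N cycles: τ = N/f = 1.51×10¹⁹/(9.19×10⁹) = 1.643×10⁹ s = 52.06 years.
Lab-frame duration Δt = γτ = 3.606 × 52.06 = 187.7 years.

Δt = 188 years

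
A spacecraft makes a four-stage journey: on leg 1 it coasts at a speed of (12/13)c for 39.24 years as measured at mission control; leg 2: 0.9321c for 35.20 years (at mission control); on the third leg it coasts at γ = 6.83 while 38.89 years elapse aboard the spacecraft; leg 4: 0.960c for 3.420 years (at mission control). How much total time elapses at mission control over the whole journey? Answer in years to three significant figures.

Leg 1: 39.24 years is already measured at mission control.
Leg 2: 35.20 years is already measured at mission control.
Leg 3: γ = 6.83; Δt_3 = 6.830 × 38.89 = 265.6 years.
Leg 4: 3.420 years is already measured at mission control.
Total: 39.24 + 35.20 + 265.6 + 3.420 years.

Δt = 343 years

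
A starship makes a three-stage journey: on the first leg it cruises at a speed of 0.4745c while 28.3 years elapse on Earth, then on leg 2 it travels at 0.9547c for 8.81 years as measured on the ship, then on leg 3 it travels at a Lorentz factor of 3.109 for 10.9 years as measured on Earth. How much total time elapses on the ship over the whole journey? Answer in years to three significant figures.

Leg 1: γ = 1/√(1 − 0.4745²) = 1/√0.7748 = 1.136; τ_1 = 28.3/1.136 = 24.91 years.
Leg 2: 8.81 years is already measured on the ship.
Leg 3: γ = 3.109; τ_3 = 10.9/3.109 = 3.506 years.
Total: 24.91 + 8.810 + 3.506 years.

τ = 37.2 years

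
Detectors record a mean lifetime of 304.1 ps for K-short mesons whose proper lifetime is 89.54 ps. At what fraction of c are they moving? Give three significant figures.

v = 0.956c

γ = Δt/τ₀ = 304.1/89.54 = 3.396
β = √(1 − 1/γ²) = √(1 − 0.08670) = √0.9133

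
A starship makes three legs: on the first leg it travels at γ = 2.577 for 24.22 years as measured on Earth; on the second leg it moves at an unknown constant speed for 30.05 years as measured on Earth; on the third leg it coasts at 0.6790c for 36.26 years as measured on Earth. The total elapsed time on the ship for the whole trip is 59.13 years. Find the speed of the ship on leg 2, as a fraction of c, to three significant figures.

Leg 1: γ = 2.577; τ_1 = 24.22/2.577 = 9.399 years.
Leg 2: speed unknown; τ_2 = 30.05/γ_2.
Leg 3: γ = 1/√(1 − 0.6790²) = 1/√0.5390 = 1.362; τ_3 = 36.26/1.362 = 26.62 years.
Total proper time: 9.399 + τ_2 + 26.62 = 59.13, so τ_2 = 59.13 − 36.02 = 23.11 years.
γ_2 = 30.05/23.11 = 1.300; β = √(1 − 1/γ²) = √0.4085.

β = 0.639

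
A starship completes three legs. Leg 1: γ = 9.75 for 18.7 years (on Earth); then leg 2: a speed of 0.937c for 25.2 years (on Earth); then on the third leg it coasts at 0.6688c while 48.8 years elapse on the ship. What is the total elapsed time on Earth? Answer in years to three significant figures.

Δt = 110 years

Leg 1: 18.7 years is already measured on Earth.
Leg 2: 25.2 years is already measured on Earth.
Leg 3: γ = 1/√(1 − 0.6688²) = 1/√0.5527 = 1.345; Δt_3 = 1.345 × 48.8 = 65.64 years.
Total: 18.70 + 25.20 + 65.64 years.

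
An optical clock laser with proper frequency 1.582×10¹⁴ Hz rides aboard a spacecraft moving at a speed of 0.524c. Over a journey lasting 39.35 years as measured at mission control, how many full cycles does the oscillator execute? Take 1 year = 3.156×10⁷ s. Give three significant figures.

γ = 1/√(1 − 0.524²) = 1/√0.7254 = 1.174
The oscillator's own cycle count is N = f × τ where τ is the proper time aboard the spacecraft. τ = Δt/γ = 39.35/1.174 = 33.52 years = 1.058×10⁹ s.
N = 1.582×10¹⁴ × 1.058×10⁹ = 1.673×10²³.

N = 1.67×10²³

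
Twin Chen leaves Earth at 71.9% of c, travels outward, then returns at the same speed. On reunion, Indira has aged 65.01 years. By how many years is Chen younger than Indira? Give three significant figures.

Δt − τ = 19.8 years

β = 0.719; γ = 1/√(1 − 0.719²) = 1/√0.4830 = 1.439
Chen's elapsed proper time: τ = 65.01/1.439 = 45.18 years.
Age gap = Δt − τ = 65.01 − 45.18 years.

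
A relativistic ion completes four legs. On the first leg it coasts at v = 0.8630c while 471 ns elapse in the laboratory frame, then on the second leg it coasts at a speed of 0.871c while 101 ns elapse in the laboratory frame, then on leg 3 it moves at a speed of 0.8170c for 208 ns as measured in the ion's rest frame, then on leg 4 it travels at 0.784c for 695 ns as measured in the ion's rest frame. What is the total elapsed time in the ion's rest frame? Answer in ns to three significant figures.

τ = 1190 ns

Leg 1: γ = 1/√(1 − 0.8630²) = 1/√0.2552 = 1.979; τ_1 = 471/1.979 = 238.0 ns.
Leg 2: γ = 1/√(1 − 0.871²) = 1/√0.2414 = 2.035; τ_2 = 101/2.035 = 49.62 ns.
Leg 3: 208 ns is already measured in the ion's rest frame.
Leg 4: 695 ns is already measured in the ion's rest frame.
Total: 238.0 + 49.62 + 208.0 + 695.0 ns.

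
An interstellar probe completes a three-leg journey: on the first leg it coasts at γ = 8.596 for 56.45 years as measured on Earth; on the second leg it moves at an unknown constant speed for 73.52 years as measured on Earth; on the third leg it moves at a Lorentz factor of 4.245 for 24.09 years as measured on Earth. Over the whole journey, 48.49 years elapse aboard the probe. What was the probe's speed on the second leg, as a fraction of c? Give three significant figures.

Leg 1: γ = 8.596; τ_1 = 56.45/8.596 = 6.567 years.
Leg 2: speed unknown; τ_2 = 73.52/γ_2.
Leg 3: γ = 4.245; τ_3 = 24.09/4.245 = 5.675 years.
Total proper time: 6.567 + τ_2 + 5.675 = 48.49, so τ_2 = 48.49 − 12.24 = 36.25 years.
γ_2 = 73.52/36.25 = 2.028; β = √(1 − 1/γ²) = √0.7569.

β = 0.870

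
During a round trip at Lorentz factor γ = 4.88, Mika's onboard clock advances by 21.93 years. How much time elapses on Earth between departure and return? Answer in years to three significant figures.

Δt = 107 years

γ = 4.88
Earth-frame duration is the dilated interval: Δt = γτ = 4.880 × 21.93 years.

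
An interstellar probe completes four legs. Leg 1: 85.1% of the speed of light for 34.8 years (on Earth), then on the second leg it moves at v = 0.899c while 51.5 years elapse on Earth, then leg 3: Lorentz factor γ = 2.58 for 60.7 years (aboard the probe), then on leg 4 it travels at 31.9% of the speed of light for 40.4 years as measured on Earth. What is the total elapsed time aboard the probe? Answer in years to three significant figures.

Leg 1: β = 0.851; γ = 1/√(1 − 0.851²) = 1/√0.2758 = 1.904; τ_1 = 34.8/1.904 = 18.28 years.
Leg 2: γ = 1/√(1 − 0.899²) = 1/√0.1918 = 2.283; τ_2 = 51.5/2.283 = 22.55 years.
Leg 3: 60.7 years is already measured aboard the probe.
Leg 4: β = 0.319; γ = 1/√(1 − 0.319²) = 1/√0.8982 = 1.055; τ_4 = 40.4/1.055 = 38.29 years.
Total: 18.28 + 22.55 + 60.70 + 38.29 years.

τ = 140 years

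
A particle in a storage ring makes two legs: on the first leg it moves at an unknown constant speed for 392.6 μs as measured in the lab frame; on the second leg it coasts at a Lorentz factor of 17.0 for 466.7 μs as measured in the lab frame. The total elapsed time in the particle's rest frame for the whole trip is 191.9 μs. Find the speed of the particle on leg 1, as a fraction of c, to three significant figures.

Leg 1: speed unknown; τ_1 = 392.6/γ_1.
Leg 2: γ = 17.0; τ_2 = 466.7/17.00 = 27.45 μs.
Total proper time: τ_1 + 27.45 = 191.9, so τ_1 = 191.9 − 27.45 = 164.4 μs.
γ_1 = 392.6/164.4 = 2.387; β = √(1 − 1/γ²) = √0.8246.

β = 0.908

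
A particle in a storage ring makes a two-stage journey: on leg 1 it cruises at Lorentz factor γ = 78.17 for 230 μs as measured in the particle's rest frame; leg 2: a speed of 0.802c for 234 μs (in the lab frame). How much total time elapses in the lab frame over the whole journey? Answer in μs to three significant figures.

Δt = 1.82×10⁴ μs

Leg 1: γ = 78.17; Δt_1 = 78.17 × 230 = 1.798×10⁴ μs.
Leg 2: 234 μs is already measured in the lab frame.
Total: 1.798×10⁴ + 234.0 μs.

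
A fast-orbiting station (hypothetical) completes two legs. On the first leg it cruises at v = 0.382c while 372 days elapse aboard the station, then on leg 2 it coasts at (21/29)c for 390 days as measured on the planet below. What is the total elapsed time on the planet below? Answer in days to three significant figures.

Δt = 793 days

Leg 1: γ = 1/√(1 − 0.382²) = 1/√0.8541 = 1.082; Δt_1 = 1.082 × 372 = 402.5 days.
Leg 2: 390 days is already measured on the planet below.
Total: 402.5 + 390.0 days.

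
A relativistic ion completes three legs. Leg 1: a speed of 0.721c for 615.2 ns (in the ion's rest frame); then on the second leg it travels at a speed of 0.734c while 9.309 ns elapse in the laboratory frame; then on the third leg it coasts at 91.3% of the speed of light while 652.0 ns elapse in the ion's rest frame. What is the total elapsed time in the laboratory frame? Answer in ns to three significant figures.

Leg 1: γ = 1/√(1 − 0.721²) = 1/√0.4802 = 1.443; Δt_1 = 1.443 × 615.2 = 887.8 ns.
Leg 2: 9.309 ns is already measured in the laboratory frame.
Leg 3: β = 0.913; γ = 1/√(1 − 0.913²) = 1/√0.1664 = 2.451; Δt_3 = 2.451 × 652.0 = 1598 ns.
Total: 887.8 + 9.309 + 1598 ns.

Δt = 2500 ns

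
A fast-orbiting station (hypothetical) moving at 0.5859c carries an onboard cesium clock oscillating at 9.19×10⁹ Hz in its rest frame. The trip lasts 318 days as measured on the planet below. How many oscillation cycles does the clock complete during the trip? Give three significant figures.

γ = 1/√(1 − 0.5859²) = 1/√0.6567 = 1.234
The oscillator's own cycle count is N = f × τ where τ is the proper time aboard the station. τ = Δt/γ = 318/1.234 = 257.7 days = 2.227×10⁷ s.
N = 9.19×10⁹ × 2.227×10⁷ = 2.046×10¹⁷.

N = 2.05×10¹⁷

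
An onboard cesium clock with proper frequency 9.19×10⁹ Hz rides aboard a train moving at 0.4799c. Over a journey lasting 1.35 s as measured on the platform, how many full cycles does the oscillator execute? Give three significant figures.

γ = 1/√(1 − 0.4799²) = 1/√0.7697 = 1.140
The oscillator's own cycle count is N = f × τ where τ is the proper time on the train. τ = Δt/γ = 1.35/1.140 = 1.184 s = 1.184×10⁰ s.
N = 9.19×10⁹ × 1.184×10⁰ = 1.088×10¹⁰.

N = 1.09×10¹⁰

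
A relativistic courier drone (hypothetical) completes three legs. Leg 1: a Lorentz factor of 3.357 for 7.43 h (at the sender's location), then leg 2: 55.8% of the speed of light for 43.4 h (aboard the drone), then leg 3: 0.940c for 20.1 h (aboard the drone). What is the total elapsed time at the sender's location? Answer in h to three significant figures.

Leg 1: 7.43 h is already measured at the sender's location.
Leg 2: β = 0.558; γ = 1/√(1 − 0.558²) = 1/√0.6886 = 1.205; Δt_2 = 1.205 × 43.4 = 52.30 h.
Leg 3: γ = 1/√(1 − 0.940²) = 1/√0.1164 = 2.931; Δt_3 = 2.931 × 20.1 = 58.91 h.
Total: 7.430 + 52.30 + 58.91 h.

Δt = 119 h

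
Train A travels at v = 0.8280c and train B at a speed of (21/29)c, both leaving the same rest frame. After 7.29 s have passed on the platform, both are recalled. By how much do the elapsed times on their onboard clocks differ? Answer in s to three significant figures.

|τ_A − τ_B| = 0.940 s

A: γ = 1/√(1 − 0.8280²) = 1/√0.3144 = 1.783; τ_A = 7.29/1.783 = 4.088 s.
B: γ = 1/√(1 − (21/29)²) = 29/20 = 1.450; τ_B = 7.29/1.450 = 5.028 s.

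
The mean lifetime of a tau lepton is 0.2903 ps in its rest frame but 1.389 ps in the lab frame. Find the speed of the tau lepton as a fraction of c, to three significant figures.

γ = Δt/τ₀ = 1.389/0.2903 = 4.785
β = √(1 − 1/γ²) = √(1 − 0.04368) = √0.9563

β = 0.978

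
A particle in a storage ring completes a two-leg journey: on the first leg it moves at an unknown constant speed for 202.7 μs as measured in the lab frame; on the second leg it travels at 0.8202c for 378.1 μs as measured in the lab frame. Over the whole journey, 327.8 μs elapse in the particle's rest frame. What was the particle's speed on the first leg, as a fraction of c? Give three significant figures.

β = 0.835

Leg 1: speed unknown; τ_1 = 202.7/γ_1.
Leg 2: γ = 1/√(1 − 0.8202²) = 1/√0.3273 = 1.748; τ_2 = 378.1/1.748 = 216.3 μs.
Total proper time: τ_1 + 216.3 = 327.8, so τ_1 = 327.8 − 216.3 = 111.5 μs.
γ_1 = 202.7/111.5 = 1.818; β = √(1 − 1/γ²) = √0.6974.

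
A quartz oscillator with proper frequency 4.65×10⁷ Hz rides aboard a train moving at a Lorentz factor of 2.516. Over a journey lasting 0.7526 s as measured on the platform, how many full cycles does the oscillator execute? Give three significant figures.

γ = 2.516
The oscillator's own cycle count is N = f × τ where τ is the proper time on the train. τ = Δt/γ = 0.7526/2.516 = 0.2991 s = 2.991×10⁻¹ s.
N = 4.65×10⁷ × 2.991×10⁻¹ = 1.391×10⁷.

N = 1.39×10⁷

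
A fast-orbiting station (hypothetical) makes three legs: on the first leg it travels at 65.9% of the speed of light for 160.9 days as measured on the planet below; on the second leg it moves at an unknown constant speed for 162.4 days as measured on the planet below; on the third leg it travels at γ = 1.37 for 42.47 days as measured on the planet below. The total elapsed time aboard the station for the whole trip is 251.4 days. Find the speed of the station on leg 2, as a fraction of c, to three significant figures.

Leg 1: β = 0.659; γ = 1/√(1 − 0.659²) = 1/√0.5657 = 1.330; τ_1 = 160.9/1.330 = 121.0 days.
Leg 2: speed unknown; τ_2 = 162.4/γ_2.
Leg 3: γ = 1.37; τ_3 = 42.47/1.370 = 31.00 days.
Total proper time: 121.0 + τ_2 + 31.00 = 251.4, so τ_2 = 251.4 − 152.0 = 99.38 days.
γ_2 = 162.4/99.38 = 1.634; β = √(1 − 1/γ²) = √0.6255.

β = 0.791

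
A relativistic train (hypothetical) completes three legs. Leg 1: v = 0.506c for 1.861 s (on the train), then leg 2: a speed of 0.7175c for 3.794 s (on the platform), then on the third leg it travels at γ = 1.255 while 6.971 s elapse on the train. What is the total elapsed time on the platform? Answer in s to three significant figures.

Leg 1: γ = 1/√(1 − 0.506²) = 1/√0.7440 = 1.159; Δt_1 = 1.159 × 1.861 = 2.158 s.
Leg 2: 3.794 s is already measured on the platform.
Leg 3: γ = 1.255; Δt_3 = 1.255 × 6.971 = 8.749 s.
Total: 2.158 + 3.794 + 8.749 s.

Δt = 14.7 s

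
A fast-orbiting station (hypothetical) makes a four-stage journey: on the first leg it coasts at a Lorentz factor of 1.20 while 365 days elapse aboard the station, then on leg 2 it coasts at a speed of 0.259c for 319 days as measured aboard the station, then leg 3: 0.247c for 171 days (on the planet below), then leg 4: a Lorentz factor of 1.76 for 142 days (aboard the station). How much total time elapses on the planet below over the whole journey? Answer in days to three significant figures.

Δt = 1190 days

Leg 1: γ = 1.20; Δt_1 = 1.200 × 365 = 438.0 days.
Leg 2: γ = 1/√(1 − 0.259²) = 1/√0.9329 = 1.035; Δt_2 = 1.035 × 319 = 330.3 days.
Leg 3: 171 days is already measured on the planet below.
Leg 4: γ = 1.76; Δt_4 = 1.760 × 142 = 249.9 days.
Total: 438.0 + 330.3 + 171.0 + 249.9 days.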